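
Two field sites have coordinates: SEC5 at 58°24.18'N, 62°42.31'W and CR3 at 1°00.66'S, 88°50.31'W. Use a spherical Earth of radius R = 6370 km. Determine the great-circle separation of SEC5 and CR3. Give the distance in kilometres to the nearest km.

6995 km

SEC5: φ = +58.40300°, λ = -62.70517°
CR3: φ = -1.01100°, λ = -88.83850°
Δφ = -59.4140°,  Δλ = -26.1333°
a = sin²(Δφ/2) + cos φ₁ cos φ₂ sin²(Δλ/2) = 0.272361
c = 2·arcsin(√a) = 1.098112 rad = 62.9172°
d = R·c = 6370 × 1.098112 = 6995.0 km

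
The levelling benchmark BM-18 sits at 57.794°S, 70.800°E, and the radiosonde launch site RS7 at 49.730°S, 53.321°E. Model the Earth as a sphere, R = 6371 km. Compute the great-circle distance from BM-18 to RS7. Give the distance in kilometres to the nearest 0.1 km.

Δφ = 8.0640°,  Δλ = -17.4790°
a = sin²(Δφ/2) + cos φ₁ cos φ₂ sin²(Δλ/2) = 0.012897
c = 2·arcsin(√a) = 0.227624 rad = 13.0419°
d = R·c = 6371 × 0.227624 = 1450.2 km

1450.2 km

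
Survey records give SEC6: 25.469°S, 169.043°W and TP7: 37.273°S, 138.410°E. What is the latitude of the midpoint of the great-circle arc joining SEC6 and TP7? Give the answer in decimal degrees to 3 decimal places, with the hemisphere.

Bx = cos φ₂ cos Δλ = 0.483909,  By = cos φ₂ sin Δλ = -0.631715
φₘ = atan2(sin φ₁ + sin φ₂, √((cos φ₁ + Bx)² + By²)) = -34.20098°
λₘ = λ₁ + atan2(By, cos φ₁ + Bx) = 166.46565°

34.201°S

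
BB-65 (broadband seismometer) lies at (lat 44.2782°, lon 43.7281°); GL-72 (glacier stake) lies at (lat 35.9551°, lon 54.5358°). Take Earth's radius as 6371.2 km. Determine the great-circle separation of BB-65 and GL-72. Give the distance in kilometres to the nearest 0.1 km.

Δφ = -8.3231°,  Δλ = 10.8077°
a = sin²(Δφ/2) + cos φ₁ cos φ₂ sin²(Δλ/2) = 0.010406
c = 2·arcsin(√a) = 0.204378 rad = 11.7100°
d = R·c = 6371.2 × 0.204378 = 1302.1 km

1302.1 km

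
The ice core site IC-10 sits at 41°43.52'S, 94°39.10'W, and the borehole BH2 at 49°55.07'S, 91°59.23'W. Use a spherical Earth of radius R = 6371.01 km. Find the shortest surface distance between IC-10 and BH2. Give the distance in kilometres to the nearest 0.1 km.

933.9 km

IC-10: φ = -41.72533°, λ = -94.65167°
BH2: φ = -49.91783°, λ = -91.98717°
Δφ = -8.1925°,  Δλ = 2.6645°
a = sin²(Δφ/2) + cos φ₁ cos φ₂ sin²(Δλ/2) = 0.005362
c = 2·arcsin(√a) = 0.146587 rad = 8.3988°
d = R·c = 6371.01 × 0.146587 = 933.9 km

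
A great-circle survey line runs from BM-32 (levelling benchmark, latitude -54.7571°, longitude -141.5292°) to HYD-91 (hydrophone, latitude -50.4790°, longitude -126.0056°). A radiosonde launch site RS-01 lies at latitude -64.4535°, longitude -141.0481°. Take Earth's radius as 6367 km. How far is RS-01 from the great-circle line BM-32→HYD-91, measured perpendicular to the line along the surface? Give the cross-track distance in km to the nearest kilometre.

1031 km

δ₁₃ = central angle BM-32→RS-01 = 0.169286 rad  (haversine)
θ₁₃ = bearing BM-32→RS-01 = 178.768°,  θ₁₂ = bearing BM-32→HYD-91 = 71.909°
dₓₜ = R·arcsin(sin δ₁₃ · sin(θ₁₃ − θ₁₂)) = 6367·arcsin(0.16848·sin(106.860°)) = 1031.098 km
|dₓₜ| = 1031.098 km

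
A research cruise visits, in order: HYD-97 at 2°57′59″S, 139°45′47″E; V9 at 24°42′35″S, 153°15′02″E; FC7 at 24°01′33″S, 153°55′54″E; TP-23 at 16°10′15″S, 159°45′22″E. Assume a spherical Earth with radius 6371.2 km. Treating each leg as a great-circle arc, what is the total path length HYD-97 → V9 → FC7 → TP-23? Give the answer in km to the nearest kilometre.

3984 km

HYD-97: φ = -2.96639°, λ = +139.76306°
V9: φ = -24.70972°, λ = +153.25056°
FC7: φ = -24.02583°, λ = +153.93167°
TP-23: φ = -16.17083°, λ = +159.75611°
HYD-97→V9: c = 0.442154 rad, d = 2817.05 km
V9→FC7: c = 0.016116 rad, d = 102.68 km
FC7→TP-23: c = 0.166997 rad, d = 1063.97 km
Total = 2817.05 + 102.68 + 1063.97 = 3983.70 km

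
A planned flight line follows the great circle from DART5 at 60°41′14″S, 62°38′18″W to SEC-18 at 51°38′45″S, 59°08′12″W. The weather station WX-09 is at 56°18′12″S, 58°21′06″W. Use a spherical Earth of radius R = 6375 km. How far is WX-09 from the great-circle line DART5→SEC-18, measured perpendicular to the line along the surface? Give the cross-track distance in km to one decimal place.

144.0 km

DART5: φ = -60.68722°, λ = -62.63833°
SEC-18: φ = -51.64583°, λ = -59.13667°
WX-09: φ = -56.30333°, λ = -58.35167°
δ₁₃ = central angle DART5→WX-09 = 0.085881 rad  (haversine)
θ₁₃ = bearing DART5→WX-09 = 28.912°,  θ₁₂ = bearing DART5→SEC-18 = 13.644°
dₓₜ = R·arcsin(sin δ₁₃ · sin(θ₁₃ − θ₁₂)) = 6375·arcsin(0.08578·sin(15.268°)) = 144.008 km
|dₓₜ| = 144.008 km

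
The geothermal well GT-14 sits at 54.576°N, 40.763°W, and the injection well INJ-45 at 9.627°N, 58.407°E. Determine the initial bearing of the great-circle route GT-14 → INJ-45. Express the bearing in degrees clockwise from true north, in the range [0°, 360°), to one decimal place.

Δλ = 99.1700°
y = sin Δλ · cos φ₂ = 0.973317
x = cos φ₁ sin φ₂ − sin φ₁ cos φ₂ cos Δλ = 0.224967
θ = atan2(y, x) = 76.9855° → 76.9855° (mod 360°)

77.0°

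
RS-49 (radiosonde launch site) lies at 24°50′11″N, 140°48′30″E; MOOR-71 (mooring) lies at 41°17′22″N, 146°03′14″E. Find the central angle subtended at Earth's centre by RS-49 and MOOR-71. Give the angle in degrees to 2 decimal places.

17.02°

RS-49: φ = +24.83639°, λ = +140.80833°
MOOR-71: φ = +41.28944°, λ = +146.05389°
Δφ = 16.4531°,  Δλ = 5.2456°
a = sin²(Δφ/2) + cos φ₁ cos φ₂ sin²(Δλ/2) = 0.021902
c = 2·arcsin(√a) = 0.297076 rad = 17.0212°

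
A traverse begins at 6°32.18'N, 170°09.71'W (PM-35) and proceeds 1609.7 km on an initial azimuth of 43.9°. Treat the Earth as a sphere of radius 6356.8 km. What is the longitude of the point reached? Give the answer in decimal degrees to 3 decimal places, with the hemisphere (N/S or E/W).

PM-35: φ = +6.53633°, λ = -170.16183°
δ = d/R = 1609.7/6356.8 = 0.253225 rad
φ₂ = arcsin(sin φ₁ cos δ + cos φ₁ sin δ cos θ)
   = arcsin(0.11383·0.96811 + 0.99350·0.25053·0.72055) = 16.83086°
λ₂ = λ₁ + atan2(sin θ sin δ cos φ₁, cos δ − sin φ₁ sin φ₂) = -159.70525°

159.705°W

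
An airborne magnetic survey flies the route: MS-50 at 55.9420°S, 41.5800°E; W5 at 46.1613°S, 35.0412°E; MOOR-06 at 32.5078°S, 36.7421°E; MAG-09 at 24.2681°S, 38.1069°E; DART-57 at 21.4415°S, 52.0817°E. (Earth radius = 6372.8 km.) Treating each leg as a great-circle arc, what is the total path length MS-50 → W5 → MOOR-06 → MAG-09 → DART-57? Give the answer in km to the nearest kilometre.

5096 km

MS-50→W5: c = 0.184969 rad, d = 1178.77 km
W5→MOOR-06: c = 0.239386 rad, d = 1525.56 km
MOOR-06→MAG-09: c = 0.145324 rad, d = 926.12 km
MAG-09→DART-57: c = 0.229992 rad, d = 1465.69 km
Total = 1178.77 + 1525.56 + 926.12 + 1465.69 = 5096.14 km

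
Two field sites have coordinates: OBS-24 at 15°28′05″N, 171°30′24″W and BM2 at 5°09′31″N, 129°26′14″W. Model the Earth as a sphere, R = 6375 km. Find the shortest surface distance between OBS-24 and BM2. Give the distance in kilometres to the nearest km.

4736 km

OBS-24: φ = +15.46806°, λ = -171.50667°
BM2: φ = +5.15861°, λ = -129.43722°
Δφ = -10.3094°,  Δλ = 42.0694°
a = sin²(Δφ/2) + cos φ₁ cos φ₂ sin²(Δλ/2) = 0.131736
c = 2·arcsin(√a) = 0.742874 rad = 42.5636°
d = R·c = 6375 × 0.742874 = 4735.8 km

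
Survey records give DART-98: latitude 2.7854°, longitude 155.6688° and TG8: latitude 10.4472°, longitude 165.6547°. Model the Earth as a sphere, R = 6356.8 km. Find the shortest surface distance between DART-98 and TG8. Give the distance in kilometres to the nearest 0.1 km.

1389.9 km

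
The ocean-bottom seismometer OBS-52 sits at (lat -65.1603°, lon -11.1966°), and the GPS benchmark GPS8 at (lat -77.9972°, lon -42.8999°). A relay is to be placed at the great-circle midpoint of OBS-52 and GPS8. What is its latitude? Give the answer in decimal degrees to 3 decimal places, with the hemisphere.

Bx = cos φ₂ cos Δλ = 0.176928,  By = cos φ₂ sin Δλ = -0.109287
φₘ = atan2(sin φ₁ + sin φ₂, √((cos φ₁ + Bx)² + By²)) = -72.15809°
λₘ = λ₁ + atan2(By, cos φ₁ + Bx) = -21.57017°

72.158°S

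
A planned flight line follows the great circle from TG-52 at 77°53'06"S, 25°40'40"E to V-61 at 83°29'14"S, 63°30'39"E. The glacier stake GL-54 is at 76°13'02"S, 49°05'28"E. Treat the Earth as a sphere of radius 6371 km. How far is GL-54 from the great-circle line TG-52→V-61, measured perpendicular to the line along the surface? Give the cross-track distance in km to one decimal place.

TG-52: φ = -77.88500°, λ = +25.67778°
V-61: φ = -83.48722°, λ = +63.51083°
GL-54: φ = -76.21722°, λ = +49.09111°
δ₁₃ = central angle TG-52→GL-54 = 0.095331 rad  (haversine)
θ₁₃ = bearing TG-52→GL-54 = 84.015°,  θ₁₂ = bearing TG-52→V-61 = 150.089°
dₓₜ = R·arcsin(sin δ₁₃ · sin(θ₁₃ − θ₁₂)) = 6371·arcsin(0.09519·sin(-66.074°)) = -555.025 km
|dₓₜ| = 555.025 km

555.0 km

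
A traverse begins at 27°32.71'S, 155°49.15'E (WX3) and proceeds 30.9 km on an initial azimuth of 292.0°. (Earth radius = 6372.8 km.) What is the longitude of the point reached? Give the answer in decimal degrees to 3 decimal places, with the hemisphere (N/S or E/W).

WX3: φ = -27.54517°, λ = +155.81917°
δ = d/R = 30.9/6372.8 = 0.004849 rad
φ₂ = arcsin(sin φ₁ cos δ + cos φ₁ sin δ cos θ)
   = arcsin(-0.46245·0.99999 + 0.88665·0.00485·0.37461) = -27.44080°
λ₂ = λ₁ + atan2(sin θ sin δ cos φ₁, cos δ − sin φ₁ sin φ₂) = 155.52893°

155.529°E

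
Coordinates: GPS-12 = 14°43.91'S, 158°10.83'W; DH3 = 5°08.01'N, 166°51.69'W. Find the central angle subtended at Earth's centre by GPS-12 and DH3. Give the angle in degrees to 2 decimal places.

21.65°

GPS-12: φ = -14.73183°, λ = -158.18050°
DH3: φ = +5.13350°, λ = -166.86150°
Δφ = 19.8653°,  Δλ = -8.6810°
a = sin²(Δφ/2) + cos φ₁ cos φ₂ sin²(Δλ/2) = 0.035271
c = 2·arcsin(√a) = 0.377853 rad = 21.6494°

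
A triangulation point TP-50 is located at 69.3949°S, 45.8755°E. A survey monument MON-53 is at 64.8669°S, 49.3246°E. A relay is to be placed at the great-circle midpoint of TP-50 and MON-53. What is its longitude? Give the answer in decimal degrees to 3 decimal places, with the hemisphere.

47.762°E

Bx = cos φ₂ cos Δλ = 0.423953,  By = cos φ₂ sin Δλ = 0.025552
φₘ = atan2(sin φ₁ + sin φ₂, √((cos φ₁ + Bx)² + By²)) = -67.14011°
λₘ = λ₁ + atan2(By, cos φ₁ + Bx) = 47.76175°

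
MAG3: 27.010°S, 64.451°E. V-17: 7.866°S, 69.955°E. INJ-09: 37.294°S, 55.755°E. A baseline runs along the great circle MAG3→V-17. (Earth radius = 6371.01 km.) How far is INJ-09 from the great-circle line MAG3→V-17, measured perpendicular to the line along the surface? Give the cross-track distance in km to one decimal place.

410.2 km

δ₁₃ = central angle MAG3→INJ-09 = 0.220504 rad  (haversine)
θ₁₃ = bearing MAG3→INJ-09 = 213.361°,  θ₁₂ = bearing MAG3→V-17 = 16.255°
dₓₜ = R·arcsin(sin δ₁₃ · sin(θ₁₃ − θ₁₂)) = 6371.01·arcsin(0.21872·sin(197.106°)) = -410.169 km
|dₓₜ| = 410.169 km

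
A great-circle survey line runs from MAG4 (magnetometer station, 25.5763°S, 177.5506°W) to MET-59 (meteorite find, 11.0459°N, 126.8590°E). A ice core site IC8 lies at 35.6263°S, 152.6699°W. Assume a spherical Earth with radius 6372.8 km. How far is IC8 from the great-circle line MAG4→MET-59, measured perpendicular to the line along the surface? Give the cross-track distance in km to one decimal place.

δ₁₃ = central angle MAG4→IC8 = 0.411290 rad  (haversine)
θ₁₃ = bearing MAG4→IC8 = 121.196°,  θ₁₂ = bearing MAG4→MET-59 = 296.982°
dₓₜ = R·arcsin(sin δ₁₃ · sin(θ₁₃ − θ₁₂)) = 6372.8·arcsin(0.39979·sin(-175.787°)) = -187.216 km
|dₓₜ| = 187.216 km

187.2 km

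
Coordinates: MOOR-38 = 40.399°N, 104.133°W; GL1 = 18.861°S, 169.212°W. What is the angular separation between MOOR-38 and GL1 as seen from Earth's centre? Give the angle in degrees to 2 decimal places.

84.60°

Δφ = -59.2600°,  Δλ = -65.0790°
a = sin²(Δφ/2) + cos φ₁ cos φ₂ sin²(Δλ/2) = 0.452926
c = 2·arcsin(√a) = 1.476510 rad = 84.5978°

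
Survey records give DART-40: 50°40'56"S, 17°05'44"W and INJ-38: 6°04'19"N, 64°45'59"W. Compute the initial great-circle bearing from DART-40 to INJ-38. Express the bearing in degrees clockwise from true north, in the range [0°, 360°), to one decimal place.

308.5°

DART-40: φ = -50.68222°, λ = -17.09556°
INJ-38: φ = +6.07194°, λ = -64.76639°
Δλ = -47.6708°
y = sin Δλ · cos φ₂ = -0.735141
x = cos φ₁ sin φ₂ − sin φ₁ cos φ₂ cos Δλ = 0.585063
θ = atan2(y, x) = -51.4854° → 308.5146° (mod 360°)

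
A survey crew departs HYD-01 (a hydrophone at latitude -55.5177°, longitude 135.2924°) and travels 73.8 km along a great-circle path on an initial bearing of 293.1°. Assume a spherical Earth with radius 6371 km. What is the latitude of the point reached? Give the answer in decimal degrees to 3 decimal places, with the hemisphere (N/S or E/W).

55.253°S

δ = d/R = 73.8/6371 = 0.011584 rad
φ₂ = arcsin(sin φ₁ cos δ + cos φ₁ sin δ cos θ)
   = arcsin(-0.82430·0.99993 + 0.56615·0.01158·0.39234) = -55.25261°
λ₂ = λ₁ + atan2(sin θ sin δ cos φ₁, cos δ − sin φ₁ sin φ₂) = 134.22126°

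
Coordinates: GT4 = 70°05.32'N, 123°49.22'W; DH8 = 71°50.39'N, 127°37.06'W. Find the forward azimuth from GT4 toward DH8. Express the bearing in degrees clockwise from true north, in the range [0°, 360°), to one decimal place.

GT4: φ = +70.08867°, λ = -123.82033°
DH8: φ = +71.83983°, λ = -127.61767°
Δλ = -3.7973°
y = sin Δλ · cos φ₂ = -0.020641
x = cos φ₁ sin φ₂ − sin φ₁ cos φ₂ cos Δλ = 0.031202
θ = atan2(y, x) = -33.4861° → 326.5139° (mod 360°)

326.5°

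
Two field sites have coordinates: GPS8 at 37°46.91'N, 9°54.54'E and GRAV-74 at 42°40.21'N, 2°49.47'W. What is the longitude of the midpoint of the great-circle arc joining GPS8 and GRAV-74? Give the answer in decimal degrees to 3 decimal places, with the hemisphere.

GPS8: φ = +37.78183°, λ = +9.90900°
GRAV-74: φ = +42.67017°, λ = -2.82450°
Bx = cos φ₂ cos Δλ = 0.717184,  By = cos φ₂ sin Δλ = -0.162065
φₘ = atan2(sin φ₁ + sin φ₂, √((cos φ₁ + Bx)² + By²)) = 40.40064°
λₘ = λ₁ + atan2(By, cos φ₁ + Bx) = 3.77307°

3.773°E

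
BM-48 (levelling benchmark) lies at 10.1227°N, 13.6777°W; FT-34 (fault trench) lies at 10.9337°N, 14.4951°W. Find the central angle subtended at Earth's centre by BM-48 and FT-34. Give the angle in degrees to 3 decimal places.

1.142°

Δφ = 0.8110°,  Δλ = -0.8174°
a = sin²(Δφ/2) + cos φ₁ cos φ₂ sin²(Δλ/2) = 0.000099
c = 2·arcsin(√a) = 0.019927 rad = 1.1417°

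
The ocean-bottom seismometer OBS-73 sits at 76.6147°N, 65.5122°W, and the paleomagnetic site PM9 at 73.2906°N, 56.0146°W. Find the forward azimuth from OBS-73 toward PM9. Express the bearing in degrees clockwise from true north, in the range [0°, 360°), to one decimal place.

138.8°

Δλ = 9.4976°
y = sin Δλ · cos φ₂ = 0.047442
x = cos φ₁ sin φ₂ − sin φ₁ cos φ₂ cos Δλ = -0.054150
θ = atan2(y, x) = 138.7775° → 138.7775° (mod 360°)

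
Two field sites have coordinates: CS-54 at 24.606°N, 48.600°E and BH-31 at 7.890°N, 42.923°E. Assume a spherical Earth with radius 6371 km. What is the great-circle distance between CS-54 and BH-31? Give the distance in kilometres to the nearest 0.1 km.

1954.2 km

Δφ = -16.7160°,  Δλ = -5.6770°
a = sin²(Δφ/2) + cos φ₁ cos φ₂ sin²(Δλ/2) = 0.023337
c = 2·arcsin(√a) = 0.306733 rad = 17.5745°
d = R·c = 6371 × 0.306733 = 1954.2 km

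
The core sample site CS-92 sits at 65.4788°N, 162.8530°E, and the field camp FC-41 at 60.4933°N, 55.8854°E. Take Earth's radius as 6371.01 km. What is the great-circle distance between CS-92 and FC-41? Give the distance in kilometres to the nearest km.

Δφ = -4.9855°,  Δλ = -106.9676°
a = sin²(Δφ/2) + cos φ₁ cos φ₂ sin²(Δλ/2) = 0.133925
c = 2·arcsin(√a) = 0.749323 rad = 42.9331°
d = R·c = 6371.01 × 0.749323 = 4773.9 km

4774 km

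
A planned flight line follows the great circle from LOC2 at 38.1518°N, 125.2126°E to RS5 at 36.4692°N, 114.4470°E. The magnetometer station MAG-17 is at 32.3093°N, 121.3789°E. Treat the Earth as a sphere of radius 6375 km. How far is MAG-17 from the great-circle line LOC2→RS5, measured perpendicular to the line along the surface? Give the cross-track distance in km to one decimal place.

δ₁₃ = central angle LOC2→MAG-17 = 0.115665 rad  (haversine)
θ₁₃ = bearing LOC2→MAG-17 = 209.317°,  θ₁₂ = bearing LOC2→RS5 = 262.184°
dₓₜ = R·arcsin(sin δ₁₃ · sin(θ₁₃ − θ₁₂)) = 6375·arcsin(0.11541·sin(-52.867°)) = -587.372 km
|dₓₜ| = 587.372 km

587.4 km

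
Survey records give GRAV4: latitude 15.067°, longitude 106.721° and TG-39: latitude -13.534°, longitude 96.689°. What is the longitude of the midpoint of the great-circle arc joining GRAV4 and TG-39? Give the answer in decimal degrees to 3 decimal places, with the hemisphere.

Bx = cos φ₂ cos Δλ = 0.957366,  By = cos φ₂ sin Δλ = -0.169361
φₘ = atan2(sin φ₁ + sin φ₂, √((cos φ₁ + Bx)² + By²)) = 0.76945°
λₘ = λ₁ + atan2(By, cos φ₁ + Bx) = 101.68785°

101.688°E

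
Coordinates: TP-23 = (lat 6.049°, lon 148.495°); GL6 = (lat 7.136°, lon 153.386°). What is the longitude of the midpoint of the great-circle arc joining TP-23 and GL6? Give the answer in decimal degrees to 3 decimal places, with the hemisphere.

150.938°E

Bx = cos φ₂ cos Δλ = 0.988641,  By = cos φ₂ sin Δλ = 0.084600
φₘ = atan2(sin φ₁ + sin φ₂, √((cos φ₁ + Bx)² + By²)) = 6.59846°
λₘ = λ₁ + atan2(By, cos φ₁ + Bx) = 150.93782°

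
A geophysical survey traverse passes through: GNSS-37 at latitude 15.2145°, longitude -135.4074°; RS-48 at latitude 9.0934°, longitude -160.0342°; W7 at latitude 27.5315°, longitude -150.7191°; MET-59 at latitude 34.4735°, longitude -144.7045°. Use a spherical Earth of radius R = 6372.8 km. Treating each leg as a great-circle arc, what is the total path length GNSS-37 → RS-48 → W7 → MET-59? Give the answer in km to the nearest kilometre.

5994 km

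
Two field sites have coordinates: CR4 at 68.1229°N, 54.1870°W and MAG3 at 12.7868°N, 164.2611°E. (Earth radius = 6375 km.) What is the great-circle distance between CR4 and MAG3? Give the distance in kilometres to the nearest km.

Δφ = -55.3361°,  Δλ = -141.5519°
a = sin²(Δφ/2) + cos φ₁ cos φ₂ sin²(Δλ/2) = 0.539600
c = 2·arcsin(√a) = 1.650080 rad = 94.5426°
d = R·c = 6375 × 1.650080 = 10519.3 km

10519 km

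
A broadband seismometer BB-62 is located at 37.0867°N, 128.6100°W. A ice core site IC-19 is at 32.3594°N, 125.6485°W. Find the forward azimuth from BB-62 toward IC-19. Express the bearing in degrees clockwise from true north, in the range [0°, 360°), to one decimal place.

Δλ = 2.9615°
y = sin Δλ · cos φ₂ = 0.043642
x = cos φ₁ sin φ₂ − sin φ₁ cos φ₂ cos Δλ = -0.081733
θ = atan2(y, x) = 151.8998° → 151.8998° (mod 360°)

151.9°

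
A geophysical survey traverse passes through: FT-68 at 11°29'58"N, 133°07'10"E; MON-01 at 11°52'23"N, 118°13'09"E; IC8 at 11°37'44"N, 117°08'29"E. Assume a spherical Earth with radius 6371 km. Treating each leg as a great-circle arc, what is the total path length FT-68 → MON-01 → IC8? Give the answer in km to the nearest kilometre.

1743 km

FT-68: φ = +11.49944°, λ = +133.11944°
MON-01: φ = +11.87306°, λ = +118.21917°
IC8: φ = +11.62889°, λ = +117.14139°
FT-68→MON-01: c = 0.254722 rad, d = 1622.83 km
MON-01→IC8: c = 0.018903 rad, d = 120.43 km
Total = 1622.83 + 120.43 = 1743.26 km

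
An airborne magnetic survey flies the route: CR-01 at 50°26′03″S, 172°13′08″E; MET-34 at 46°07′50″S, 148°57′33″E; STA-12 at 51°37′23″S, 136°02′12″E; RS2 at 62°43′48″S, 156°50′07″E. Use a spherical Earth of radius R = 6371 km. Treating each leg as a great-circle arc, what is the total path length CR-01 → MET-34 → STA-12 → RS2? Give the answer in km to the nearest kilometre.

CR-01: φ = -50.43417°, λ = +172.21889°
MET-34: φ = -46.13056°, λ = +148.95917°
STA-12: φ = -51.62306°, λ = +136.03667°
RS2: φ = -62.73000°, λ = +156.83528°
CR-01→MET-34: c = 0.279103 rad, d = 1778.16 km
MET-34→STA-12: c = 0.176228 rad, d = 1122.75 km
STA-12→RS2: c = 0.273866 rad, d = 1744.80 km
Total = 1778.16 + 1122.75 + 1744.80 = 4645.71 km

4646 km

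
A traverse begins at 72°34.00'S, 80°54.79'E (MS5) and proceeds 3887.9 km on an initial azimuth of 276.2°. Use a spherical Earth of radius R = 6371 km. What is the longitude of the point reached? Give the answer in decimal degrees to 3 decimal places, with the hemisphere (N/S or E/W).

MS5: φ = -72.56667°, λ = +80.91317°
δ = d/R = 3887.9/6371 = 0.610250 rad
φ₂ = arcsin(sin φ₁ cos δ + cos φ₁ sin δ cos θ)
   = arcsin(-0.95407·0.81951 + 0.29960·0.57307·0.10800) = -49.75773°
λ₂ = λ₁ + atan2(sin θ sin δ cos φ₁, cos δ − sin φ₁ sin φ₂) = 19.04185°

19.042°E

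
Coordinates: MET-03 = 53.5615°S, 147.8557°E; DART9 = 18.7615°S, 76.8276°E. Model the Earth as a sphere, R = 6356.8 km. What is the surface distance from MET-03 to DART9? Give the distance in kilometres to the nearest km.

7078 km

Δφ = 34.8000°,  Δλ = -71.0281°
a = sin²(Δφ/2) + cos φ₁ cos φ₂ sin²(Δλ/2) = 0.279206
c = 2·arcsin(√a) = 1.113429 rad = 63.7948°
d = R·c = 6356.8 × 1.113429 = 7077.8 km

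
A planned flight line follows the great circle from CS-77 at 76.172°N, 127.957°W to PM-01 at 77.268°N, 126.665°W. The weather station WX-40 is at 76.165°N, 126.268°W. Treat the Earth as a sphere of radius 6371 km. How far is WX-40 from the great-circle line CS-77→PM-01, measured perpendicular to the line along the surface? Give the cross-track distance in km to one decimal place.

43.5 km

δ₁₃ = central angle CS-77→WX-40 = 0.007048 rad  (haversine)
θ₁₃ = bearing CS-77→WX-40 = 90.173°,  θ₁₂ = bearing CS-77→PM-01 = 14.524°
dₓₜ = R·arcsin(sin δ₁₃ · sin(θ₁₃ − θ₁₂)) = 6371·arcsin(0.00705·sin(75.649°)) = 43.503 km
|dₓₜ| = 43.503 km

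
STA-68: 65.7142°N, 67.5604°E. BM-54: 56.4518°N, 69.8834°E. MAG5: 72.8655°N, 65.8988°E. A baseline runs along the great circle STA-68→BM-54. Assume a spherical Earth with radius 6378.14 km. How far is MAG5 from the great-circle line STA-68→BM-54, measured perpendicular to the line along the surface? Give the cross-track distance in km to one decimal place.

55.9 km

δ₁₃ = central angle STA-68→MAG5 = 0.125222 rad  (haversine)
θ₁₃ = bearing STA-68→MAG5 = 356.078°,  θ₁₂ = bearing STA-68→BM-54 = 172.057°
dₓₜ = R·arcsin(sin δ₁₃ · sin(θ₁₃ − θ₁₂)) = 6378.14·arcsin(0.12490·sin(184.021°)) = -55.860 km
|dₓₜ| = 55.860 km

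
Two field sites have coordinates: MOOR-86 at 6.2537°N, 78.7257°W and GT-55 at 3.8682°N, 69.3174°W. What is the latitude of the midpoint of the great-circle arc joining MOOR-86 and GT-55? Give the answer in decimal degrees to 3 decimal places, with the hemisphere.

5.078°N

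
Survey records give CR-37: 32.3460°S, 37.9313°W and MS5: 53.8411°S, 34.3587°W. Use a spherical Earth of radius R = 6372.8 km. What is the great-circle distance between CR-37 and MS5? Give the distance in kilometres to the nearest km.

Δφ = -21.4951°,  Δλ = 3.5726°
a = sin²(Δφ/2) + cos φ₁ cos φ₂ sin²(Δλ/2) = 0.035260
c = 2·arcsin(√a) = 0.377795 rad = 21.6461°
d = R·c = 6372.8 × 0.377795 = 2407.6 km

2408 km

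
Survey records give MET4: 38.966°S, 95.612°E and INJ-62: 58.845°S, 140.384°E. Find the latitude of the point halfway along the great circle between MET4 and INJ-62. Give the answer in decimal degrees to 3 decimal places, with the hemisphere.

51.020°S

Bx = cos φ₂ cos Δλ = 0.367278,  By = cos φ₂ sin Δλ = 0.364367
φₘ = atan2(sin φ₁ + sin φ₂, √((cos φ₁ + Bx)² + By²)) = -51.01971°
λₘ = λ₁ + atan2(By, cos φ₁ + Bx) = 113.26726°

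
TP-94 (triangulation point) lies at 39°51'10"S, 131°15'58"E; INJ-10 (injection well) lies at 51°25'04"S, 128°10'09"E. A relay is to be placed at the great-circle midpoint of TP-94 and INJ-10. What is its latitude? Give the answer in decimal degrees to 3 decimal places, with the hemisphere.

45.646°S

TP-94: φ = -39.85278°, λ = +131.26611°
INJ-10: φ = -51.41778°, λ = +128.16917°
Bx = cos φ₂ cos Δλ = 0.622726,  By = cos φ₂ sin Δλ = -0.033692
φₘ = atan2(sin φ₁ + sin φ₂, √((cos φ₁ + Bx)² + By²)) = -45.64563°
λₘ = λ₁ + atan2(By, cos φ₁ + Bx) = 129.87800°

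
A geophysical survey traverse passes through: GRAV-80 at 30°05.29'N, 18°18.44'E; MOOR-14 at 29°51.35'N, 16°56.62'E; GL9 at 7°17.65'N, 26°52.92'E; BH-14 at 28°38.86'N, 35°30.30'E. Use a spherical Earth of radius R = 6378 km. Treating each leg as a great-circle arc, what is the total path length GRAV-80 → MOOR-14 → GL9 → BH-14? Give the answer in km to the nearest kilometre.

GRAV-80: φ = +30.08817°, λ = +18.30733°
MOOR-14: φ = +29.85583°, λ = +16.94367°
GL9: φ = +7.29417°, λ = +26.88200°
BH-14: φ = +28.64767°, λ = +35.50500°
GRAV-80→MOOR-14: c = 0.021012 rad, d = 134.02 km
MOOR-14→GL9: c = 0.426164 rad, d = 2718.08 km
GL9→BH-14: c = 0.398840 rad, d = 2543.80 km
Total = 134.02 + 2718.08 + 2543.80 = 5395.90 km

5396 km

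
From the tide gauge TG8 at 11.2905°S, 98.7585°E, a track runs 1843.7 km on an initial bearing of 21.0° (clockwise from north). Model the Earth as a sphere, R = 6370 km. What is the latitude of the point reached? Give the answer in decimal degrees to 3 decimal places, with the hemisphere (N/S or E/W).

δ = d/R = 1843.7/6370 = 0.289435 rad
φ₂ = arcsin(sin φ₁ cos δ + cos φ₁ sin δ cos θ)
   = arcsin(-0.19578·0.95841 + 0.98065·0.28541·0.93358) = 4.22407°
λ₂ = λ₁ + atan2(sin θ sin δ cos φ₁, cos δ − sin φ₁ sin φ₂) = 104.64514°

4.224°N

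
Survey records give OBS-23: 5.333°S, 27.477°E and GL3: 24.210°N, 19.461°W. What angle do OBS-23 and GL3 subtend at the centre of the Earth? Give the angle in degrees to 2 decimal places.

Δφ = 29.5430°,  Δλ = -46.9380°
a = sin²(Δφ/2) + cos φ₁ cos φ₂ sin²(Δλ/2) = 0.209037
c = 2·arcsin(√a) = 0.949700 rad = 54.4138°

54.41°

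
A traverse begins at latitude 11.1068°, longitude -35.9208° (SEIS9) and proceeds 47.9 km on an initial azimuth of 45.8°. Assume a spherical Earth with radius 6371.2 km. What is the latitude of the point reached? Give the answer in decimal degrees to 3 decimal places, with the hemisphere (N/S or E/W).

δ = d/R = 47.9/6371.2 = 0.007518 rad
φ₂ = arcsin(sin φ₁ cos δ + cos φ₁ sin δ cos θ)
   = arcsin(0.19264·0.99997 + 0.98127·0.00752·0.69717) = 11.40695°
λ₂ = λ₁ + atan2(sin θ sin δ cos φ₁, cos δ − sin φ₁ sin φ₂) = -35.60576°

11.407°N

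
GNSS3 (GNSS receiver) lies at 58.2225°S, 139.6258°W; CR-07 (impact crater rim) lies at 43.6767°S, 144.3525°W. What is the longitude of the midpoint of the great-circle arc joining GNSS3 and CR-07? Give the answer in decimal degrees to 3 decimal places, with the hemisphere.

142.361°W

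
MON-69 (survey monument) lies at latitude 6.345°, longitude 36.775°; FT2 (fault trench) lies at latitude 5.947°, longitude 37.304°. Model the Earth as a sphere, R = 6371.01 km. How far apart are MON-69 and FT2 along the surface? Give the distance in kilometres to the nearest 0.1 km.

Δφ = -0.3980°,  Δλ = 0.5290°
a = sin²(Δφ/2) + cos φ₁ cos φ₂ sin²(Δλ/2) = 0.000033
c = 2·arcsin(√a) = 0.011512 rad = 0.6596°
d = R·c = 6371.01 × 0.011512 = 73.3 km

73.3 km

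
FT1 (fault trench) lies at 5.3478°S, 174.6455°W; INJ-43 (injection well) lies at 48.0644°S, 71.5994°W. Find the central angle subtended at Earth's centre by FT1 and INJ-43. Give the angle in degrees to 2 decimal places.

Δφ = -42.7166°,  Δλ = 103.0461°
a = sin²(Δφ/2) + cos φ₁ cos φ₂ sin²(Δλ/2) = 0.540434
c = 2·arcsin(√a) = 1.651754 rad = 94.6385°

94.64°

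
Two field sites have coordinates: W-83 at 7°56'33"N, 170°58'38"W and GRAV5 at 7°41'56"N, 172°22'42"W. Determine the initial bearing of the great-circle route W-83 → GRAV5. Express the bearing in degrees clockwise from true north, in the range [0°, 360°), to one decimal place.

260.1°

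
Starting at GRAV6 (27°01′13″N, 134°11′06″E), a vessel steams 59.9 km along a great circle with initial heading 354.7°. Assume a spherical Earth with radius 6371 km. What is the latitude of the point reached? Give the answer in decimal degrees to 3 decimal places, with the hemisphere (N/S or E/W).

GRAV6: φ = +27.02028°, λ = +134.18500°
δ = d/R = 59.9/6371 = 0.009402 rad
φ₂ = arcsin(sin φ₁ cos δ + cos φ₁ sin δ cos θ)
   = arcsin(0.45431·0.99996 + 0.89085·0.00940·0.99572) = 27.55666°
λ₂ = λ₁ + atan2(sin θ sin δ cos φ₁, cos δ − sin φ₁ sin φ₂) = 134.12887°

27.557°N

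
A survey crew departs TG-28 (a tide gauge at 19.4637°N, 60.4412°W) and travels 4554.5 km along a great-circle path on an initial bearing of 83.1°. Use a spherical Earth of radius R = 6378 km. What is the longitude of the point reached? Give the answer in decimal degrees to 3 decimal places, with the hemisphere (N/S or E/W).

δ = d/R = 4554.5/6378 = 0.714095 rad
φ₂ = arcsin(sin φ₁ cos δ + cos φ₁ sin δ cos θ)
   = arcsin(0.33321·0.75569 + 0.94285·0.65493·0.12014) = 19.02539°
λ₂ = λ₁ + atan2(sin θ sin δ cos φ₁, cos δ − sin φ₁ sin φ₂) = -16.98815°

16.988°W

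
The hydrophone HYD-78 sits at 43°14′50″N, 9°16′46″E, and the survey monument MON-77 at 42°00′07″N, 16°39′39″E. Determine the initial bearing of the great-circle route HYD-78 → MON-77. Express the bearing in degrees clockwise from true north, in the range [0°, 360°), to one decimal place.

HYD-78: φ = +43.24722°, λ = +9.27944°
MON-77: φ = +42.00194°, λ = +16.66083°
Δλ = 7.3814°
y = sin Δλ · cos φ₂ = 0.095471
x = cos φ₁ sin φ₂ − sin φ₁ cos φ₂ cos Δλ = -0.017513
θ = atan2(y, x) = 100.3947° → 100.3947° (mod 360°)

100.4°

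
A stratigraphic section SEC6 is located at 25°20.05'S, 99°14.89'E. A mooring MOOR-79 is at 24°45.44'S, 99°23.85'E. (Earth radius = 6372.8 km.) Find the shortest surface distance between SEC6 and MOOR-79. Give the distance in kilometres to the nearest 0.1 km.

65.9 km

SEC6: φ = -25.33417°, λ = +99.24817°
MOOR-79: φ = -24.75733°, λ = +99.39750°
Δφ = 0.5768°,  Δλ = 0.1493°
a = sin²(Δφ/2) + cos φ₁ cos φ₂ sin²(Δλ/2) = 0.000027
c = 2·arcsin(√a) = 0.010341 rad = 0.5925°
d = R·c = 6372.8 × 0.010341 = 65.9 km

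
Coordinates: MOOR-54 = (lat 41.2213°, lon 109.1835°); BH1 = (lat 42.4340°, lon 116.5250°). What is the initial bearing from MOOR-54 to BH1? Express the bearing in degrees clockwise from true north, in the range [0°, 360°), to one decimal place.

75.1°

Δλ = 7.3415°
y = sin Δλ · cos φ₂ = 0.094311
x = cos φ₁ sin φ₂ − sin φ₁ cos φ₂ cos Δλ = 0.025151
θ = atan2(y, x) = 75.0677° → 75.0677° (mod 360°)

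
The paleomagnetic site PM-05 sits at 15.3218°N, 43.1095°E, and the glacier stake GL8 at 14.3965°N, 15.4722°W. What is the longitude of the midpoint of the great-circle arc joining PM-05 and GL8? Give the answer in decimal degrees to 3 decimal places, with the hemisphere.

13.750°E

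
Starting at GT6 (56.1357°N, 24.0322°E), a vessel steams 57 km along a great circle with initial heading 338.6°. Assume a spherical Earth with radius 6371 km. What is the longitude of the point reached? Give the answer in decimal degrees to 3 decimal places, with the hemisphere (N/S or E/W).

23.692°E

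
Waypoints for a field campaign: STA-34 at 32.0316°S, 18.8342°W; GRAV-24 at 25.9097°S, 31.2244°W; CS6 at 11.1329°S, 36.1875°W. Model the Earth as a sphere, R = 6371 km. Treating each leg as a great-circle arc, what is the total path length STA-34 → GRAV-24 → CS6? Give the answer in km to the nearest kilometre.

STA-34→GRAV-24: c = 0.217051 rad, d = 1382.83 km
GRAV-24→CS6: c = 0.270574 rad, d = 1723.83 km
Total = 1382.83 + 1723.83 = 3106.65 km

3107 km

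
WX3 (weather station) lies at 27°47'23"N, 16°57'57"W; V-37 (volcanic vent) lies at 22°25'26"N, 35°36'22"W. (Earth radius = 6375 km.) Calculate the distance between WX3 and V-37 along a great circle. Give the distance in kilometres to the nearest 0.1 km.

1968.1 km

WX3: φ = +27.78972°, λ = -16.96583°
V-37: φ = +22.42389°, λ = -35.60611°
Δφ = -5.3658°,  Δλ = -18.6403°
a = sin²(Δφ/2) + cos φ₁ cos φ₂ sin²(Δλ/2) = 0.023640
c = 2·arcsin(√a) = 0.308728 rad = 17.6888°
d = R·c = 6375 × 0.308728 = 1968.1 km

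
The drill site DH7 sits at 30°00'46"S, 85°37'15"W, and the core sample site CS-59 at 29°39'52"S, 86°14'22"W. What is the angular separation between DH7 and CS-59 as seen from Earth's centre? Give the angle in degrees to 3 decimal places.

0.640°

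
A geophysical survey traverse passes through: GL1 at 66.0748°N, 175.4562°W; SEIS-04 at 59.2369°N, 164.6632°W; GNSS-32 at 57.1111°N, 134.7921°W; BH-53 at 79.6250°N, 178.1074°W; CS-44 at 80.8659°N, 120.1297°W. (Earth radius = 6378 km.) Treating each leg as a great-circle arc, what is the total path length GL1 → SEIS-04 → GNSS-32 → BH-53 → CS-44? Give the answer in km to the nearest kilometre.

6665 km

GL1→SEIS-04: c = 0.146982 rad, d = 937.45 km
SEIS-04→GNSS-32: c = 0.275045 rad, d = 1754.24 km
GNSS-32→BH-53: c = 0.457528 rad, d = 2918.11 km
BH-53→CS-44: c = 0.165501 rad, d = 1055.56 km
Total = 937.45 + 1754.24 + 2918.11 + 1055.56 = 6665.37 km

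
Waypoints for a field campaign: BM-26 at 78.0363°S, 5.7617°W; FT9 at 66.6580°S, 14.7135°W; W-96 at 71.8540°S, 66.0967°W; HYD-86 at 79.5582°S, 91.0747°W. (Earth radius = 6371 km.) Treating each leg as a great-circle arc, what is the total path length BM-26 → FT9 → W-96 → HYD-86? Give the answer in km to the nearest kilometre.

4409 km

BM-26→FT9: c = 0.203597 rad, d = 1297.12 km
FT9→W-96: c = 0.319137 rad, d = 2033.22 km
W-96→HYD-86: c = 0.169352 rad, d = 1078.94 km
Total = 1297.12 + 2033.22 + 1078.94 = 4409.29 km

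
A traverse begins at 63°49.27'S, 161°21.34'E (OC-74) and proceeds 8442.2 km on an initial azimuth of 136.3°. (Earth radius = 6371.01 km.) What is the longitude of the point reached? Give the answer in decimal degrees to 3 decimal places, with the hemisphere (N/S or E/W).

OC-74: φ = -63.82117°, λ = +161.35567°
δ = d/R = 8442.2/6371.01 = 1.325096 rad
φ₂ = arcsin(sin φ₁ cos δ + cos φ₁ sin δ cos θ)
   = arcsin(-0.89742·0.24324 + 0.44117·0.96997·-0.72297) = -31.84751°
λ₂ = λ₁ + atan2(sin θ sin δ cos φ₁, cos δ − sin φ₁ sin φ₂) = -70.72694°

70.727°W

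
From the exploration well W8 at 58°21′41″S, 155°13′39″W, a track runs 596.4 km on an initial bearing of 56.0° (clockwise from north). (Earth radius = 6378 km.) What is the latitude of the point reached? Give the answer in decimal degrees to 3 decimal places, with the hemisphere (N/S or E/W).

55.111°S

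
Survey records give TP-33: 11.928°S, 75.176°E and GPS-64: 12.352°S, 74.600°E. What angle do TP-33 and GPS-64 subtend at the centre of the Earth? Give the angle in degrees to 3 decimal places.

0.705°

Δφ = -0.4240°,  Δλ = -0.5760°
a = sin²(Δφ/2) + cos φ₁ cos φ₂ sin²(Δλ/2) = 0.000038
c = 2·arcsin(√a) = 0.012303 rad = 0.7049°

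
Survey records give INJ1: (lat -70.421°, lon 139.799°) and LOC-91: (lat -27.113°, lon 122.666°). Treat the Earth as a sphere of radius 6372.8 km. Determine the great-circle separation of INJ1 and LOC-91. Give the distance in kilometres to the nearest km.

4939 km

Δφ = 43.3080°,  Δλ = -17.1330°
a = sin²(Δφ/2) + cos φ₁ cos φ₂ sin²(Δλ/2) = 0.142780
c = 2·arcsin(√a) = 0.774972 rad = 44.4027°
d = R·c = 6372.8 × 0.774972 = 4938.7 km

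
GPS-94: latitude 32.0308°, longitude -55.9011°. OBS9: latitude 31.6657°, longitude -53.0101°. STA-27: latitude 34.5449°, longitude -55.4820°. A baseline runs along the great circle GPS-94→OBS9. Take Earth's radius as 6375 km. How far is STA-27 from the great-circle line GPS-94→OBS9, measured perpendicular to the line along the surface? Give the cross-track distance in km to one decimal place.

282.4 km

δ₁₃ = central angle GPS-94→STA-27 = 0.044303 rad  (haversine)
θ₁₃ = bearing GPS-94→STA-27 = 7.819°,  θ₁₂ = bearing GPS-94→OBS9 = 97.692°
dₓₜ = R·arcsin(sin δ₁₃ · sin(θ₁₃ − θ₁₂)) = 6375·arcsin(0.04429·sin(-89.873°)) = -282.432 km
|dₓₜ| = 282.432 km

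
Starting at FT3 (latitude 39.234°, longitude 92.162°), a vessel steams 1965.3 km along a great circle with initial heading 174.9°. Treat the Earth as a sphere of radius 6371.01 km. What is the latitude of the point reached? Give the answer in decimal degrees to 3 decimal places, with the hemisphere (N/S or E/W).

δ = d/R = 1965.3/6371.01 = 0.308475 rad
φ₂ = arcsin(sin φ₁ cos δ + cos φ₁ sin δ cos θ)
   = arcsin(0.63249·0.95280 + 0.77457·0.30361·-0.99604) = 21.61703°
λ₂ = λ₁ + atan2(sin θ sin δ cos φ₁, cos δ − sin φ₁ sin φ₂) = 93.82557°

21.617°N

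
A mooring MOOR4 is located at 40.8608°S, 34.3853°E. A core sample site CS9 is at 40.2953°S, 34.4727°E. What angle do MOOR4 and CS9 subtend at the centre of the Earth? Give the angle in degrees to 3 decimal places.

0.569°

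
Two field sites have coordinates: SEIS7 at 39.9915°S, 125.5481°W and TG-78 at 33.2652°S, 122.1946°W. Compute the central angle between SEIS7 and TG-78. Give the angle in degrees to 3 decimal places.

7.243°

Δφ = 6.7263°,  Δλ = 3.3535°
a = sin²(Δφ/2) + cos φ₁ cos φ₂ sin²(Δλ/2) = 0.003990
c = 2·arcsin(√a) = 0.126417 rad = 7.2431°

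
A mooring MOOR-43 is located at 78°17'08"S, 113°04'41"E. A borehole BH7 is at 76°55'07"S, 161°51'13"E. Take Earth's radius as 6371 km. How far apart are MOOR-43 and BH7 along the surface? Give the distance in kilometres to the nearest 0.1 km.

1139.6 km

MOOR-43: φ = -78.28556°, λ = +113.07806°
BH7: φ = -76.91861°, λ = +161.85361°
Δφ = 1.3669°,  Δλ = 48.7756°
a = sin²(Δφ/2) + cos φ₁ cos φ₂ sin²(Δλ/2) = 0.007977
c = 2·arcsin(√a) = 0.178868 rad = 10.2484°
d = R·c = 6371 × 0.178868 = 1139.6 km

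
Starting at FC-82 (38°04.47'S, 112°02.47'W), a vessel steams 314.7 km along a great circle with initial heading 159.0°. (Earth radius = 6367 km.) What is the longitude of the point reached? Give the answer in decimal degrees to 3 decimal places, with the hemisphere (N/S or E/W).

FC-82: φ = -38.07450°, λ = -112.04117°
δ = d/R = 314.7/6367 = 0.049427 rad
φ₂ = arcsin(sin φ₁ cos δ + cos φ₁ sin δ cos θ)
   = arcsin(-0.61669·0.99878 + 0.78721·0.04941·-0.93358) = -40.71089°
λ₂ = λ₁ + atan2(sin θ sin δ cos φ₁, cos δ − sin φ₁ sin φ₂) = -110.70272°

110.703°W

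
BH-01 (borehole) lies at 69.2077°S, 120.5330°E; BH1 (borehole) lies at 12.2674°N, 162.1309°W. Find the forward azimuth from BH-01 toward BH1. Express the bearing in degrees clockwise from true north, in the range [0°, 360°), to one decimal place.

Δλ = 77.3361°
y = sin Δλ · cos φ₂ = 0.953395
x = cos φ₁ sin φ₂ − sin φ₁ cos φ₂ cos Δλ = 0.275698
θ = atan2(y, x) = 73.8714° → 73.8714° (mod 360°)

73.9°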